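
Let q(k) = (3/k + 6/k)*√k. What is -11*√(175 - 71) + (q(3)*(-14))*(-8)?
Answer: -22*√26 + 336*√3 ≈ 469.79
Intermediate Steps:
q(k) = 9/√k (q(k) = (9/k)*√k = 9/√k)
-11*√(175 - 71) + (q(3)*(-14))*(-8) = -11*√(175 - 71) + ((9/√3)*(-14))*(-8) = -22*√26 + ((9*(√3/3))*(-14))*(-8) = -22*√26 + ((3*√3)*(-14))*(-8) = -22*√26 - 42*√3*(-8) = -22*√26 + 336*√3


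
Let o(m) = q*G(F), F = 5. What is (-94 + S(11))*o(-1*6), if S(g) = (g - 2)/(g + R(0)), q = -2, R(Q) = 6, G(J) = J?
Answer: 15890/17 ≈ 934.71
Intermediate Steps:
o(m) = -10 (o(m) = -2*5 = -10)
S(g) = (-2 + g)/(6 + g) (S(g) = (g - 2)/(g + 6) = (-2 + g)/(6 + g))
(-94 + S(11))*o(-1*6) = (-94 + (-2 + 11)/(6 + 11))*(-10) = (-94 + 9/17)*(-10) = -1589/17*(-10) = 15890/17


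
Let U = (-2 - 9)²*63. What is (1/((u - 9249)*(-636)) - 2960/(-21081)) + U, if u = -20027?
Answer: 332469241099201/43613159824 ≈ 7623.1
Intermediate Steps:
U = 7623 (U = (-11)²*63 = 121*63 = 7623)
(1/((u - 9249)*(-636)) - 2960/(-21081)) + U = (1/(-20027 - 9249*(-636)) - 2960/(-21081)) + 7623 = (-1/636/(-29276) - 2960*(-1/21081)) + 7623 = (-1/29276*(-1/636) + 2960/21081) + 7623 = (1/18619536 + 2960/21081) + 7623 = 6123760849/43613159824 + 7623 = 332469241099201/43613159824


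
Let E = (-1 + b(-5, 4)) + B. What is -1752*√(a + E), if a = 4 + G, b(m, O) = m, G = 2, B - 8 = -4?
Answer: -3504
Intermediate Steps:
B = 4 (B = 8 - 4 = 4)
a = 6 (a = 4 + 2 = 6)
E = -2 (E = (-1 - 5) + 4 = -6 + 4 = -2)
-1752*√(a + E) = -1752*√(6 - 2) = -1752*√4 = -1752*2 = -3504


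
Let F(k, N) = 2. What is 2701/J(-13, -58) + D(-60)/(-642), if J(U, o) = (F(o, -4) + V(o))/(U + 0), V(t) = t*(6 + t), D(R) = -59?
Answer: -1863707/161463 ≈ -11.543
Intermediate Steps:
J(U, o) = (2 + o*(6 + o))/U (J(U, o) = (2 + o*(6 + o))/(U + 0) = (2 + o*(6 + o))/U)
2701/J(-13, -58) + D(-60)/(-642) = 2701/(((2 - 58*(6 - 58))/(-13))) - 59/(-642) = 2701/((-(2 - 58*(-52))/13)) - 59*(-1/642) = 2701/((-(2 + 3016)/13)) + 59/642 = 2701/((-1/13*3018)) + 59/642 = 2701/(-3018/13) + 59/642 = 2701*(-13/3018) + 59/642 = -35113/3018 + 59/642 = -1863707/161463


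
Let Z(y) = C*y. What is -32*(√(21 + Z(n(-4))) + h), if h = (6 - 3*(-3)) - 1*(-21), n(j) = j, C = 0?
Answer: -1152 - 32*√21 ≈ -1298.6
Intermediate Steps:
Z(y) = 0 (Z(y) = 0*y = 0)
h = 36 (h = (6 + 9) + 21 = 15 + 21 = 36)
-32*(√(21 + Z(n(-4))) + h) = -32*(√(21 + 0) + 36) = -32*(√21 + 36) = -32*(36 + √21) = -1152 - 32*√21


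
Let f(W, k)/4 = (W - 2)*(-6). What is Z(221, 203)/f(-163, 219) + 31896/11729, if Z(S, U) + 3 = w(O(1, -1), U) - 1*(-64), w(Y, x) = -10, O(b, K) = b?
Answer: 42302113/15482280 ≈ 2.7323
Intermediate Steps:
f(W, k) = 48 - 24*W (f(W, k) = 4*((W - 2)*(-6)) = 4*((-2 + W)*(-6)) = 4*(12 - 6*W) = 48 - 24*W)
Z(S, U) = 51 (Z(S, U) = -3 + (-10 - 1*(-64)) = -3 + (-10 + 64) = -3 + 54 = 51)
Z(221, 203)/f(-163, 219) + 31896/11729 = 51/(48 - 24*(-163)) + 31896/11729 = 51/(48 + 3912) + 31896*(1/11729) = 51/3960 + 31896/11729 = 51*(1/3960) + 31896/11729 = 17/1320 + 31896/11729 = 42302113/15482280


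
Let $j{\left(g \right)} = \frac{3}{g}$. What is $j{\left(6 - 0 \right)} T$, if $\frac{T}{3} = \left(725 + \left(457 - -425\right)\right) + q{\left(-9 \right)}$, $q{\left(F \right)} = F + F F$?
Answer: $\frac{5037}{2} \approx 2518.5$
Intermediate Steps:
$q{\left(F \right)} = F + F^{2}$
$T = 5037$ ($T = 3 \left(\left(725 + \left(457 - -425\right)\right) - 9 \left(1 - 9\right)\right) = 3 \left(\left(725 + \left(457 + 425\right)\right) - -72\right) = 3 \left(\left(725 + 882\right) + 72\right) = 3 \left(1607 + 72\right) = 3 \cdot 1679 = 5037$)
$j{\left(6 - 0 \right)} T = \frac{3}{6 - 0} \cdot 5037 = \frac{3}{6 + 0} \cdot 5037 = \frac{3}{6} \cdot 5037 = 3 \cdot \frac{1}{6} \cdot 5037 = \frac{1}{2} \cdot 5037 = \frac{5037}{2}$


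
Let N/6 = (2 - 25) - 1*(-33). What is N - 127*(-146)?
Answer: 18602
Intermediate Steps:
N = 60 (N = 6*((2 - 25) - 1*(-33)) = 6*(-23 + 33) = 6*10 = 60)
N - 127*(-146) = 60 - 127*(-146) = 60 + 18542 = 18602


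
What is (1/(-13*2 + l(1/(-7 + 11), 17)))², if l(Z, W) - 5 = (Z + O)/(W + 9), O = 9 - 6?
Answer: 64/27889 ≈ 0.0022948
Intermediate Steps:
O = 3
l(Z, W) = 5 + (3 + Z)/(9 + W) (l(Z, W) = 5 + (Z + 3)/(W + 9) = 5 + (3 + Z)/(9 + W))
(1/(-13*2 + l(1/(-7 + 11), 17)))² = (1/(-13*2 + (48 + 1/(-7 + 11) + 5*17)/(9 + 17)))² = (1/(-26 + (48 + 1/4 + 85)/26))² = (1/(-26 + (48 + ¼ + 85)/26))² = (1/(-26 + (1/26)*(533/4)))² = (1/(-26 + 41/8))² = (1/(-167/8))² = (-8/167)² = 64/27889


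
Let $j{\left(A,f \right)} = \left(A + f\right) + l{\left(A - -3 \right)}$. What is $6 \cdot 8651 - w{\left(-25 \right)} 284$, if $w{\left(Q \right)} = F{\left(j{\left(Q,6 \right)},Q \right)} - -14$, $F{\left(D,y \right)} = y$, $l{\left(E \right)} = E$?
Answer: $55030$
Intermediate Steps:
$j{\left(A,f \right)} = 3 + f + 2 A$ ($j{\left(A,f \right)} = \left(A + f\right) + \left(A - -3\right) = \left(A + f\right) + \left(A + 3\right) = \left(A + f\right) + \left(3 + A\right) = 3 + f + 2 A$)
$w{\left(Q \right)} = 14 + Q$ ($w{\left(Q \right)} = Q - -14 = Q + 14 = 14 + Q$)
$6 \cdot 8651 - w{\left(-25 \right)} 284 = 6 \cdot 8651 - \left(14 - 25\right) 284 = 51906 - \left(-11\right) 284 = 51906 - -3124 = 51906 + 3124 = 55030$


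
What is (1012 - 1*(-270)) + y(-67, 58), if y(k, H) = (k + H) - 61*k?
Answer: 5360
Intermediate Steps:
y(k, H) = H - 60*k (y(k, H) = (H + k) - 61*k = H - 60*k)
(1012 - 1*(-270)) + y(-67, 58) = (1012 - 1*(-270)) + (58 - 60*(-67)) = (1012 + 270) + (58 + 4020) = 1282 + 4078 = 5360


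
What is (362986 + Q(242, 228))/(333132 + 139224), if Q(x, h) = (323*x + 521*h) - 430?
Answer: 279755/236178 ≈ 1.1845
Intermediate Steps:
Q(x, h) = -430 + 323*x + 521*h
(362986 + Q(242, 228))/(333132 + 139224) = (362986 + (-430 + 323*242 + 521*228))/(333132 + 139224) = (362986 + (-430 + 78166 + 118788))/472356 = (362986 + 196524)*(1/472356) = 559510*(1/472356) = 279755/236178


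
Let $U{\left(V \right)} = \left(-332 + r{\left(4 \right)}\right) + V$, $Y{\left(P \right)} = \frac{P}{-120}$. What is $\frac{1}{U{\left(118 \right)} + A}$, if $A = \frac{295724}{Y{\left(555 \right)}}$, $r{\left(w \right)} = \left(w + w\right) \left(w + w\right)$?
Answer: $- \frac{37}{2371342} \approx -1.5603 \cdot 10^{-5}$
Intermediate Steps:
$Y{\left(P \right)} = - \frac{P}{120}$ ($Y{\left(P \right)} = P \left(- \frac{1}{120}\right) = - \frac{P}{120}$)
$r{\left(w \right)} = 4 w^{2}$ ($r{\left(w \right)} = 2 w 2 w = 4 w^{2}$)
$A = - \frac{2365792}{37}$ ($A = \frac{295724}{\left(- \frac{1}{120}\right) 555} = \frac{295724}{- \frac{37}{8}} = 295724 \left(- \frac{8}{37}\right) = - \frac{2365792}{37} \approx -63940.0$)
$U{\left(V \right)} = -268 + V$ ($U{\left(V \right)} = \left(-332 + 4 \cdot 4^{2}\right) + V = \left(-332 + 4 \cdot 16\right) + V = \left(-332 + 64\right) + V = -268 + V$)
$\frac{1}{U{\left(118 \right)} + A} = \frac{1}{\left(-268 + 118\right) - \frac{2365792}{37}} = \frac{1}{-150 - \frac{2365792}{37}} = \frac{1}{- \frac{2371342}{37}} = - \frac{37}{2371342}$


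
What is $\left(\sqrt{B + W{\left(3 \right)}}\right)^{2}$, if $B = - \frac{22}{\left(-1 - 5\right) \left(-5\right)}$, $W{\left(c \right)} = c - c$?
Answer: $- \frac{11}{15} \approx -0.73333$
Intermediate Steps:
$W{\left(c \right)} = 0$
$B = - \frac{11}{15}$ ($B = - \frac{22}{\left(-6\right) \left(-5\right)} = - \frac{22}{30} = \left(-22\right) \frac{1}{30} = - \frac{11}{15} \approx -0.73333$)
$\left(\sqrt{B + W{\left(3 \right)}}\right)^{2} = \left(\sqrt{- \frac{11}{15} + 0}\right)^{2} = \left(\sqrt{- \frac{11}{15}}\right)^{2} = \left(\frac{i \sqrt{165}}{15}\right)^{2} = - \frac{11}{15}$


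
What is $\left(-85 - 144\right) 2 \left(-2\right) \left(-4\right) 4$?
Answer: $-14656$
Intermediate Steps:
$\left(-85 - 144\right) 2 \left(-2\right) \left(-4\right) 4 = - 229 \cdot 2 \cdot 8 \cdot 4 = - 229 \cdot 2 \cdot 32 = \left(-229\right) 64 = -14656$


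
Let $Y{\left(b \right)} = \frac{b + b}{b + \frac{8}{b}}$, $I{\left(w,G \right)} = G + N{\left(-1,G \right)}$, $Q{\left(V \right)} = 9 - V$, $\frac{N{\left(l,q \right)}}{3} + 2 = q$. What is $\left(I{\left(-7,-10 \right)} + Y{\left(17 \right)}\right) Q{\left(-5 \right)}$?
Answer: $- \frac{183176}{297} \approx -616.75$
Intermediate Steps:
$N{\left(l,q \right)} = -6 + 3 q$
$I{\left(w,G \right)} = -6 + 4 G$ ($I{\left(w,G \right)} = G + \left(-6 + 3 G\right) = -6 + 4 G$)
$Y{\left(b \right)} = \frac{2 b}{b + \frac{8}{b}}$
$\left(I{\left(-7,-10 \right)} + Y{\left(17 \right)}\right) Q{\left(-5 \right)} = \left(\left(-6 + 4 \left(-10\right)\right) + \frac{2 \cdot 17^{2}}{8 + 17^{2}}\right) \left(9 - -5\right) = \left(\left(-6 - 40\right) + 2 \cdot 289 \frac{1}{8 + 289}\right) \left(9 + 5\right) = \left(-46 + 2 \cdot 289 \cdot \frac{1}{297}\right) 14 = \left(-46 + \frac{578}{297}\right) 14 = \left(- \frac{13084}{297}\right) 14 = - \frac{183176}{297}$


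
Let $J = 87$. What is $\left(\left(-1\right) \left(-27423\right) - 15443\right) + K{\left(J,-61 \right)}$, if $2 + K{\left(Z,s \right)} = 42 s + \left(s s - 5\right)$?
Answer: $13132$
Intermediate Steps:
$K{\left(Z,s \right)} = -7 + s^{2} + 42 s$ ($K{\left(Z,s \right)} = -2 + \left(42 s + \left(s s - 5\right)\right) = -2 + \left(42 s + \left(s^{2} - 5\right)\right) = -2 + \left(42 s + \left(-5 + s^{2}\right)\right) = -2 + \left(-5 + s^{2} + 42 s\right) = -7 + s^{2} + 42 s$)
$\left(\left(-1\right) \left(-27423\right) - 15443\right) + K{\left(J,-61 \right)} = \left(\left(-1\right) \left(-27423\right) - 15443\right) + \left(-7 + \left(-61\right)^{2} + 42 \left(-61\right)\right) = \left(27423 - 15443\right) - -1152 = 11980 + 1152 = 13132$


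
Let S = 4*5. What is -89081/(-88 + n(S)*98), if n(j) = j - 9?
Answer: -89081/990 ≈ -89.981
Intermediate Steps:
S = 20
n(j) = -9 + j
-89081/(-88 + n(S)*98) = -89081/(-88 + (-9 + 20)*98) = -89081/(-88 + 11*98) = -89081/(-88 + 1078) = -89081/990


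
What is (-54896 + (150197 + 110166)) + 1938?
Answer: 207405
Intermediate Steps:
(-54896 + (150197 + 110166)) + 1938 = (-54896 + 260363) + 1938 = 205467 + 1938 = 207405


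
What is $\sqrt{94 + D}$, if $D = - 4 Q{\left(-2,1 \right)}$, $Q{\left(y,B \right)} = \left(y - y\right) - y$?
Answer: $\sqrt{86} \approx 9.2736$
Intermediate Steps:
$Q{\left(y,B \right)} = - y$ ($Q{\left(y,B \right)} = 0 - y = - y$)
$D = -8$ ($D = - 4 \left(\left(-1\right) \left(-2\right)\right) = \left(-4\right) 2 = -8$)
$\sqrt{94 + D} = \sqrt{94 - 8} = \sqrt{86}$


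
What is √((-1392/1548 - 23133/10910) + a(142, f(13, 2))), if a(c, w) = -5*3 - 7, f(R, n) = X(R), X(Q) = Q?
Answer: I*√49557434674830/1407390 ≈ 5.002*I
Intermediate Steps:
f(R, n) = R
a(c, w) = -22 (a(c, w) = -15 - 7 = -22)
√((-1392/1548 - 23133/10910) + a(142, f(13, 2))) = √((-1392/1548 - 23133/10910) - 22) = √((-1392*1/1548 - 23133*1/10910) - 22) = √((-116/129 - 23133/10910) - 22) = √(-4249717/1407390 - 22) = √(-35212297/1407390) = I*√49557434674830/1407390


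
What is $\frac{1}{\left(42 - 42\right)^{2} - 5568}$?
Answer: $- \frac{1}{5568} \approx -0.0001796$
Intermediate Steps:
$\frac{1}{\left(42 - 42\right)^{2} - 5568} = \frac{1}{0^{2} - 5568} = \frac{1}{0 - 5568} = \frac{1}{-5568} = - \frac{1}{5568}$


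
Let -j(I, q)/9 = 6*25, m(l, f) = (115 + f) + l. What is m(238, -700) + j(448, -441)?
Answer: -1697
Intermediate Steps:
m(l, f) = 115 + f + l
j(I, q) = -1350 (j(I, q) = -54*25 = -9*150 = -1350)
m(238, -700) + j(448, -441) = (115 - 700 + 238) - 1350 = -347 - 1350 = -1697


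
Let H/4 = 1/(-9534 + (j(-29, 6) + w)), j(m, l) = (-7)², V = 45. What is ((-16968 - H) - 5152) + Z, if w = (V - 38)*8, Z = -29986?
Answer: -491307470/9429 ≈ -52106.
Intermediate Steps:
w = 56 (w = (45 - 38)*8 = 7*8 = 56)
j(m, l) = 49
H = -4/9429 (H = 4/(-9534 + (49 + 56)) = 4/(-9534 + 105) = 4/(-9429) = 4*(-1/9429) = -4/9429 ≈ -0.00042422)
((-16968 - H) - 5152) + Z = ((-16968 - 1*(-4/9429)) - 5152) - 29986 = ((-16968 + 4/9429) - 5152) - 29986 = (-159991268/9429 - 5152) - 29986 = -208569476/9429 - 29986 = -491307470/9429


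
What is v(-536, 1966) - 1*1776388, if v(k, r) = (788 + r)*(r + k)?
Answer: 2161832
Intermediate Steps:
v(k, r) = (788 + r)*(k + r)
v(-536, 1966) - 1*1776388 = (1966**2 + 788*(-536) + 788*1966 - 536*1966) - 1*1776388 = (3865156 - 422368 + 1549208 - 1053776) - 1776388 = 3938220 - 1776388 = 2161832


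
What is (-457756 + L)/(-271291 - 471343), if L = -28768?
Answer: 243262/371317 ≈ 0.65513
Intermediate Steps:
(-457756 + L)/(-271291 - 471343) = (-457756 - 28768)/(-271291 - 471343) = -486524/(-742634) = -486524*(-1/742634) = 243262/371317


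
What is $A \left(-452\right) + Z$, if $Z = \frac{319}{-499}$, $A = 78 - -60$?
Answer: $- \frac{31125943}{499} \approx -62377.0$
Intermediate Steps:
$A = 138$ ($A = 78 + 60 = 138$)
$Z = - \frac{319}{499}$ ($Z = 319 \left(- \frac{1}{499}\right) = - \frac{319}{499} \approx -0.63928$)
$A \left(-452\right) + Z = 138 \left(-452\right) - \frac{319}{499} = -62376 - \frac{319}{499} = - \frac{31125943}{499}$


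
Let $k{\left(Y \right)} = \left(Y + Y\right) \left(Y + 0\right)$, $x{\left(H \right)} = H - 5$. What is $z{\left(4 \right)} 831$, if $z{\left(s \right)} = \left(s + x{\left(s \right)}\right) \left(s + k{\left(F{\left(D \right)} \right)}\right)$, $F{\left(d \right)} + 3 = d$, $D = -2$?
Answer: $134622$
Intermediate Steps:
$x{\left(H \right)} = -5 + H$
$F{\left(d \right)} = -3 + d$
$k{\left(Y \right)} = 2 Y^{2}$ ($k{\left(Y \right)} = 2 Y Y = 2 Y^{2}$)
$z{\left(s \right)} = \left(-5 + 2 s\right) \left(50 + s\right)$ ($z{\left(s \right)} = \left(s + \left(-5 + s\right)\right) \left(s + 2 \left(-3 - 2\right)^{2}\right) = \left(-5 + 2 s\right) \left(s + 2 \left(-5\right)^{2}\right) = \left(-5 + 2 s\right) \left(s + 2 \cdot 25\right) = \left(-5 + 2 s\right) \left(s + 50\right) = \left(-5 + 2 s\right) \left(50 + s\right)$)
$z{\left(4 \right)} 831 = \left(-250 + 2 \cdot 4^{2} + 95 \cdot 4\right) 831 = \left(-250 + 2 \cdot 16 + 380\right) 831 = \left(-250 + 32 + 380\right) 831 = 162 \cdot 831 = 134622$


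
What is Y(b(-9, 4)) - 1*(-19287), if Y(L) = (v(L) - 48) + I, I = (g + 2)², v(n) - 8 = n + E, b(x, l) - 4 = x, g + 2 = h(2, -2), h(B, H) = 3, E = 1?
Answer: 19252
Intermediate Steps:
g = 1 (g = -2 + 3 = 1)
b(x, l) = 4 + x
v(n) = 9 + n (v(n) = 8 + (n + 1) = 8 + (1 + n) = 9 + n)
I = 9 (I = (1 + 2)² = 3² = 9)
Y(L) = -30 + L (Y(L) = ((9 + L) - 48) + 9 = (-39 + L) + 9 = -30 + L)
Y(b(-9, 4)) - 1*(-19287) = (-30 + (4 - 9)) - 1*(-19287) = (-30 - 5) + 19287 = -35 + 19287 = 19252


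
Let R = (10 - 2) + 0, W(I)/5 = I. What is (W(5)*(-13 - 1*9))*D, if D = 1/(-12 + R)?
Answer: 275/2 ≈ 137.50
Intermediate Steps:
W(I) = 5*I
R = 8 (R = 8 + 0 = 8)
D = -¼ (D = 1/(-12 + 8) = 1/(-4) = -¼ ≈ -0.25000)
(W(5)*(-13 - 1*9))*D = ((5*5)*(-13 - 1*9))*(-¼) = (25*(-13 - 9))*(-¼) = (25*(-22))*(-¼) = -550*(-¼) = 275/2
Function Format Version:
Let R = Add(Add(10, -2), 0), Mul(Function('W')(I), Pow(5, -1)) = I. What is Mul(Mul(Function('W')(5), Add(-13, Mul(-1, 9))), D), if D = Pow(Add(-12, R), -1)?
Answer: Rational(275, 2) ≈ 137.50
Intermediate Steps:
Function('W')(I) = Mul(5, I)
R = 8 (R = Add(8, 0) = 8)
D = Rational(-1, 4) (D = Pow(Add(-12, 8), -1) = Pow(-4, -1) = Rational(-1, 4) ≈ -0.25000)
Mul(Mul(Function('W')(5), Add(-13, Mul(-1, 9))), D) = Mul(Mul(Mul(5, 5), Add(-13, Mul(-1, 9))), Rational(-1, 4)) = Mul(Mul(25, Add(-13, -9)), Rational(-1, 4)) = Mul(Mul(25, -22), Rational(-1, 4)) = Mul(-550, Rational(-1, 4)) = Rational(275, 2)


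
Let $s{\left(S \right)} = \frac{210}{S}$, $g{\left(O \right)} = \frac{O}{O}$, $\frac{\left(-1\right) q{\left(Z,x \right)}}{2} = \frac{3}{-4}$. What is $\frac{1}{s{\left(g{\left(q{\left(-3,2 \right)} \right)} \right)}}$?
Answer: $\frac{1}{210} \approx 0.0047619$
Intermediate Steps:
$q{\left(Z,x \right)} = \frac{3}{2}$ ($q{\left(Z,x \right)} = - 2 \frac{3}{-4} = - 2 \cdot 3 \left(- \frac{1}{4}\right) = \left(-2\right) \left(- \frac{3}{4}\right) = \frac{3}{2}$)
$g{\left(O \right)} = 1$
$\frac{1}{s{\left(g{\left(q{\left(-3,2 \right)} \right)} \right)}} = \frac{1}{210 \cdot 1^{-1}} = \frac{1}{210 \cdot 1} = \frac{1}{210}$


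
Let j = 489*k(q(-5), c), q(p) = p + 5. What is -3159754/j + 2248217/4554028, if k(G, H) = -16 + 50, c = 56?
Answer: -422124392155/2226919692 ≈ -189.56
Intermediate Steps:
q(p) = 5 + p
k(G, H) = 34
j = 16626 (j = 489*34 = 16626)
-3159754/j + 2248217/4554028 = -3159754/16626 + 2248217/4554028 = -3159754*1/16626 + 2248217*(1/4554028) = -1579877/8313 + 2248217/4554028 = -422124392155/2226919692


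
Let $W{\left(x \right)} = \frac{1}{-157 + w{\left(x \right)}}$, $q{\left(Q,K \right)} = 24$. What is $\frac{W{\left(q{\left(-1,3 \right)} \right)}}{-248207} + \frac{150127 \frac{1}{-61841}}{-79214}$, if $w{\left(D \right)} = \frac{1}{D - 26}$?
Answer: $\frac{11747507616983}{383003750700149670} \approx 3.0672 \cdot 10^{-5}$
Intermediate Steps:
$w{\left(D \right)} = \frac{1}{-26 + D}$
$W{\left(x \right)} = \frac{1}{-157 + \frac{1}{-26 + x}}$
$\frac{W{\left(q{\left(-1,3 \right)} \right)}}{-248207} + \frac{150127 \frac{1}{-61841}}{-79214} = \frac{\frac{1}{-4083 + 157 \cdot 24} \left(26 - 24\right)}{-248207} + \frac{150127 \frac{1}{-61841}}{-79214} = \frac{26 - 24}{-4083 + 3768} \left(- \frac{1}{248207}\right) + 150127 \left(- \frac{1}{61841}\right) \left(- \frac{1}{79214}\right) = \frac{1}{-315} \cdot 2 \left(- \frac{1}{248207}\right) - - \frac{150127}{4898672974} = \left(- \frac{1}{315}\right) 2 \left(- \frac{1}{248207}\right) + \frac{150127}{4898672974} = \left(- \frac{2}{315}\right) \left(- \frac{1}{248207}\right) + \frac{150127}{4898672974} = \frac{2}{78185205} + \frac{150127}{4898672974} = \frac{11747507616983}{383003750700149670}$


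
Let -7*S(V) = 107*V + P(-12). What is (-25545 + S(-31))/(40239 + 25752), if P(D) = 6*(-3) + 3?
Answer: -25069/65991 ≈ -0.37989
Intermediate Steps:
P(D) = -15 (P(D) = -18 + 3 = -15)
S(V) = 15/7 - 107*V/7 (S(V) = -(107*V - 15)/7 = -(-15 + 107*V)/7 = 15/7 - 107*V/7)
(-25545 + S(-31))/(40239 + 25752) = (-25545 + (15/7 - 107/7*(-31)))/(40239 + 25752) = (-25545 + (15/7 + 3317/7))/65991 = (-25545 + 476)*(1/65991) = -25069*1/65991 = -25069/65991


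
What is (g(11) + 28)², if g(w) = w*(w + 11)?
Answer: 72900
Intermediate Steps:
g(w) = w*(11 + w)
(g(11) + 28)² = (11*(11 + 11) + 28)² = (11*22 + 28)² = (242 + 28)² = 270² = 72900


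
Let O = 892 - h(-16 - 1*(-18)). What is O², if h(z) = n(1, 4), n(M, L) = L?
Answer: 788544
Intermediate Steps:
h(z) = 4
O = 888 (O = 892 - 1*4 = 892 - 4 = 888)
O² = 888² = 788544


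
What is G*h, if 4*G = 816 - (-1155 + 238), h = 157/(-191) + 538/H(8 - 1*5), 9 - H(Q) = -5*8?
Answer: 164747645/37436 ≈ 4400.8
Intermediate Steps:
H(Q) = 49 (H(Q) = 9 - (-5)*8 = 9 - 1*(-40) = 9 + 40 = 49)
h = 95065/9359 (h = 157/(-191) + 538/49 = 157*(-1/191) + 538*(1/49) = -157/191 + 538/49 = 95065/9359 ≈ 10.158)
G = 1733/4 (G = (816 - (-1155 + 238))/4 = (816 - 1*(-917))/4 = (816 + 917)/4 = (¼)*1733 = 1733/4 ≈ 433.25)
G*h = (1733/4)*(95065/9359) = 164747645/37436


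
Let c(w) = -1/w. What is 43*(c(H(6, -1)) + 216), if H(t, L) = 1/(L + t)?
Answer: 9073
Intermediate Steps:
43*(c(H(6, -1)) + 216) = 43*(-1/(1/(-1 + 6)) + 216) = 43*(-1/(1/5) + 216) = 43*(-1/⅕ + 216) = 43*(-1*5 + 216) = 43*(-5 + 216) = 43*211 = 9073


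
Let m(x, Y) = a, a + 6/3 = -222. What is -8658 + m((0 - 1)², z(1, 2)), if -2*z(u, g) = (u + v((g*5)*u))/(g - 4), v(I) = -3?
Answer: -8882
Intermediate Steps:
a = -224 (a = -2 - 222 = -224)
z(u, g) = -(-3 + u)/(2*(-4 + g)) (z(u, g) = -(u - 3)/(2*(g - 4)) = -(-3 + u)/(2*(-4 + g)))
m(x, Y) = -224
-8658 + m((0 - 1)², z(1, 2)) = -8658 - 224 = -8882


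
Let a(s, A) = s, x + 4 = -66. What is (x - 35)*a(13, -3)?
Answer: -1365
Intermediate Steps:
x = -70 (x = -4 - 66 = -70)
(x - 35)*a(13, -3) = (-70 - 35)*13 = -105*13 = -1365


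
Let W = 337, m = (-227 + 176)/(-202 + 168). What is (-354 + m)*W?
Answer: -237585/2 ≈ -1.1879e+5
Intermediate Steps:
m = 3/2 (m = -51/(-34) = -51*(-1/34) = 3/2 ≈ 1.5000)
(-354 + m)*W = (-354 + 3/2)*337 = -705/2*337 = -237585/2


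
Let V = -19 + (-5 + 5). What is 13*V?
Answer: -247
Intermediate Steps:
V = -19 (V = -19 + 0 = -19)
13*V = 13*(-19) = -247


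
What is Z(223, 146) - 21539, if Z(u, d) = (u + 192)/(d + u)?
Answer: -7947476/369 ≈ -21538.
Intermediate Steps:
Z(u, d) = (192 + u)/(d + u)
Z(223, 146) - 21539 = (192 + 223)/(146 + 223) - 21539 = 415/369 - 21539 = -7947476/369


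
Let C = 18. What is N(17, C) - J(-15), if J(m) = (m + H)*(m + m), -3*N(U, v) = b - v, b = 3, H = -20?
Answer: -1045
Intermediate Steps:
N(U, v) = -1 + v/3 (N(U, v) = -(3 - v)/3 = -1 + v/3)
J(m) = 2*m*(-20 + m) (J(m) = (m - 20)*(m + m) = (-20 + m)*(2*m) = 2*m*(-20 + m))
N(17, C) - J(-15) = (-1 + (⅓)*18) - 2*(-15)*(-20 - 15) = (-1 + 6) - 2*(-15)*(-35) = 5 - 1*1050 = 5 - 1050 = -1045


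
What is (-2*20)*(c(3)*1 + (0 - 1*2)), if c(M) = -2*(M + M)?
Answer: 560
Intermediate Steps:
c(M) = -4*M
(-2*20)*(c(3)*1 + (0 - 1*2)) = (-2*20)*(-4*3*1 + (0 - 1*2)) = -40*(-12*1 + (0 - 2)) = -40*(-12 - 2) = -40*(-14) = 560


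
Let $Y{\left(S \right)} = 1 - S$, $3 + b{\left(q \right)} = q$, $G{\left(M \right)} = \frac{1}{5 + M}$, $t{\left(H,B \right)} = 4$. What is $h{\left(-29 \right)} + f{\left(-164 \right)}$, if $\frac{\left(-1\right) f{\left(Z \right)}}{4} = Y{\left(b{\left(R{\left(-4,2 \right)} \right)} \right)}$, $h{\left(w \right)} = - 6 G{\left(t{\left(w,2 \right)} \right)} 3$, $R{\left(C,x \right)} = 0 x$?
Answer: $-18$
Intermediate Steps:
$R{\left(C,x \right)} = 0$
$b{\left(q \right)} = -3 + q$
$h{\left(w \right)} = -2$ ($h{\left(w \right)} = - \frac{6}{5 + 4} \cdot 3 = - \frac{6}{9} \cdot 3 = \left(-6\right) \frac{1}{9} \cdot 3 = \left(- \frac{2}{3}\right) 3 = -2$)
$f{\left(Z \right)} = -16$ ($f{\left(Z \right)} = - 4 \left(1 - \left(-3 + 0\right)\right) = - 4 \left(1 - -3\right) = - 4 \left(1 + 3\right) = \left(-4\right) 4 = -16$)
$h{\left(-29 \right)} + f{\left(-164 \right)} = -2 - 16 = -18$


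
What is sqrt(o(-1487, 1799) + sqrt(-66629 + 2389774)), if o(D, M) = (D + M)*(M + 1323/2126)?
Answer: sqrt(634457430516 + 1129969*sqrt(2323145))/1063 ≈ 750.34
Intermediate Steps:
o(D, M) = (1323/2126 + M)*(D + M) (o(D, M) = (D + M)*(M + 1323*(1/2126)) = (D + M)*(M + 1323/2126) = (D + M)*(1323/2126 + M) = (1323/2126 + M)*(D + M))
sqrt(o(-1487, 1799) + sqrt(-66629 + 2389774)) = sqrt((1799**2 + (1323/2126)*(-1487) + (1323/2126)*1799 - 1487*1799) + sqrt(-66629 + 2389774)) = sqrt((3236401 - 1967301/2126 + 2380077/2126 - 2675113) + sqrt(2323145)) = sqrt(596855532/1063 + sqrt(2323145))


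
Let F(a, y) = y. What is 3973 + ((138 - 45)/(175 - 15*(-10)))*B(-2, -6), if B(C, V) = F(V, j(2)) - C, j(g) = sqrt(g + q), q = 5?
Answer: 1291411/325 + 93*sqrt(7)/325 ≈ 3974.3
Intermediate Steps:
j(g) = sqrt(5 + g) (j(g) = sqrt(g + 5) = sqrt(5 + g))
B(C, V) = sqrt(7) - C (B(C, V) = sqrt(5 + 2) - C = sqrt(7) - C)
3973 + ((138 - 45)/(175 - 15*(-10)))*B(-2, -6) = 3973 + ((138 - 45)/(175 - 15*(-10)))*(sqrt(7) - 1*(-2)) = 3973 + (93/(175 + 150))*(sqrt(7) + 2) = 3973 + (93/325)*(2 + sqrt(7)) = 3973 + (93*(1/325))*(2 + sqrt(7)) = 3973 + 93*(2 + sqrt(7))/325 = 3973 + (186/325 + 93*sqrt(7)/325) = 1291411/325 + 93*sqrt(7)/325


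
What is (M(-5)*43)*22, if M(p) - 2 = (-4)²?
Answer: 17028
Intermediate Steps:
M(p) = 18 (M(p) = 2 + (-4)² = 2 + 16 = 18)
(M(-5)*43)*22 = (18*43)*22 = 774*22 = 17028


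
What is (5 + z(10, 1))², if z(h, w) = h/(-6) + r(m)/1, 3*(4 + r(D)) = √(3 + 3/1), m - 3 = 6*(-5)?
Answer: (2 - √6)²/9 ≈ 0.022449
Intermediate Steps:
m = -27 (m = 3 + 6*(-5) = 3 - 30 = -27)
r(D) = -4 + √6/3 (r(D) = -4 + √(3 + 3/1)/3 = -4 + √(3 + 3*1)/3 = -4 + √(3 + 3)/3 = -4 + √6/3)
z(h, w) = -4 - h/6 + √6/3 (z(h, w) = h/(-6) + (-4 + √6/3)/1 = h*(-⅙) + (-4 + √6/3)*1 = -h/6 + (-4 + √6/3) = -4 - h/6 + √6/3)
(5 + z(10, 1))² = (5 + (-4 - ⅙*10 + √6/3))² = (5 + (-4 - 5/3 + √6/3))² = (5 + (-17/3 + √6/3))² = (-⅔ + √6/3)²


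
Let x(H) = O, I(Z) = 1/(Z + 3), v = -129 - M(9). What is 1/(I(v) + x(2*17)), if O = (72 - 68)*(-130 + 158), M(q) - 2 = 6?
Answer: 134/15007 ≈ 0.0089292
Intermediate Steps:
M(q) = 8 (M(q) = 2 + 6 = 8)
v = -137 (v = -129 - 1*8 = -129 - 8 = -137)
I(Z) = 1/(3 + Z)
O = 112 (O = 4*28 = 112)
x(H) = 112
1/(I(v) + x(2*17)) = 1/(1/(3 - 137) + 112) = 1/(1/(-134) + 112) = 1/(-1/134 + 112) = 1/(15007/134) = 134/15007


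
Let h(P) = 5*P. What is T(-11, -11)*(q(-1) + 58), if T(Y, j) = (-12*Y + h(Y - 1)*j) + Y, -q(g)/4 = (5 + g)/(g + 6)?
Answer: 213994/5 ≈ 42799.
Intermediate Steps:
q(g) = -4*(5 + g)/(6 + g) (q(g) = -4*(5 + g)/(g + 6) = -4*(5 + g)/(6 + g))
T(Y, j) = -11*Y + j*(-5 + 5*Y) (T(Y, j) = (-12*Y + (5*(Y - 1))*j) + Y = (-12*Y + (5*(-1 + Y))*j) + Y = (-12*Y + (-5 + 5*Y)*j) + Y = (-12*Y + j*(-5 + 5*Y)) + Y = -11*Y + j*(-5 + 5*Y))
T(-11, -11)*(q(-1) + 58) = (-11*(-11) + 5*(-11)*(-1 - 11))*(4*(-5 - 1*(-1))/(6 - 1) + 58) = (121 + 5*(-11)*(-12))*(4*(-5 + 1)/5 + 58) = (121 + 660)*(4*(1/5)*(-4) + 58) = 781*(-16/5 + 58) = 781*(274/5) = 213994/5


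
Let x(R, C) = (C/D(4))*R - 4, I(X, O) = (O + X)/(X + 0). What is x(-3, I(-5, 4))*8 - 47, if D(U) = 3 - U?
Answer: -371/5 ≈ -74.200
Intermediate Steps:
I(X, O) = (O + X)/X
x(R, C) = -4 - C*R (x(R, C) = (C/(3 - 1*4))*R - 4 = (C/(3 - 4))*R - 4 = (C/(-1))*R - 4 = (C*(-1))*R - 4 = (-C)*R - 4 = -C*R - 4 = -4 - C*R)
x(-3, I(-5, 4))*8 - 47 = (-4 - 1*(4 - 5)/(-5)*(-3))*8 - 47 = (-4 - 1*(-⅕*(-1))*(-3))*8 - 47 = (-4 - 1*⅕*(-3))*8 - 47 = (-4 + ⅗)*8 - 47 = -17/5*8 - 47 = -136/5 - 47 = -371/5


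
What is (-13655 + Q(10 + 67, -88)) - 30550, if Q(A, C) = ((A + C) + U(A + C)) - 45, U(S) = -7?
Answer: -44268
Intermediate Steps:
Q(A, C) = -52 + A + C (Q(A, C) = ((A + C) - 7) - 45 = (-7 + A + C) - 45 = -52 + A + C)
(-13655 + Q(10 + 67, -88)) - 30550 = (-13655 + (-52 + (10 + 67) - 88)) - 30550 = (-13655 + (-52 + 77 - 88)) - 30550 = (-13655 - 63) - 30550 = -13718 - 30550 = -44268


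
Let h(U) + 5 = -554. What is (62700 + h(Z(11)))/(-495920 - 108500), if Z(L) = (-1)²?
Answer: -62141/604420 ≈ -0.10281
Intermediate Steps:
Z(L) = 1
h(U) = -559 (h(U) = -5 - 554 = -559)
(62700 + h(Z(11)))/(-495920 - 108500) = (62700 - 559)/(-495920 - 108500) = 62141/(-604420) = 62141*(-1/604420) = -62141/604420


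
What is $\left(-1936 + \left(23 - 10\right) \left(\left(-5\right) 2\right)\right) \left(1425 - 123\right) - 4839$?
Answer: $-2694771$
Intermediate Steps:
$\left(-1936 + \left(23 - 10\right) \left(\left(-5\right) 2\right)\right) \left(1425 - 123\right) - 4839 = \left(-1936 + 13 \left(-10\right)\right) \left(1425 - 123\right) - 4839 = \left(-1936 - 130\right) \left(1425 - 123\right) - 4839 = \left(-2066\right) 1302 - 4839 = -2689932 - 4839 = -2694771$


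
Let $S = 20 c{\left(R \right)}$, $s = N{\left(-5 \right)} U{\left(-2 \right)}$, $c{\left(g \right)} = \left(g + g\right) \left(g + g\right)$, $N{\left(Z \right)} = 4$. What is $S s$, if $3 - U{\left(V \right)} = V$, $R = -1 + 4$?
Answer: $14400$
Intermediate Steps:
$R = 3$
$c{\left(g \right)} = 4 g^{2}$ ($c{\left(g \right)} = 2 g 2 g = 4 g^{2}$)
$U{\left(V \right)} = 3 - V$
$s = 20$ ($s = 4 \left(3 - -2\right) = 4 \left(3 + 2\right) = 4 \cdot 5 = 20$)
$S = 720$ ($S = 20 \cdot 4 \cdot 3^{2} = 20 \cdot 4 \cdot 9 = 20 \cdot 36 = 720$)
$S s = 720 \cdot 20 = 14400$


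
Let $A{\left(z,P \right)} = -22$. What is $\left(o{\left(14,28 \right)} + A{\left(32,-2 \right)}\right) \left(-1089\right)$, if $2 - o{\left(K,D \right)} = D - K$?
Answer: $37026$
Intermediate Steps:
$o{\left(K,D \right)} = 2 + K - D$ ($o{\left(K,D \right)} = 2 - \left(D - K\right) = 2 + K - D$)
$\left(o{\left(14,28 \right)} + A{\left(32,-2 \right)}\right) \left(-1089\right) = \left(\left(2 + 14 - 28\right) - 22\right) \left(-1089\right) = \left(-12 - 22\right) \left(-1089\right) = \left(-34\right) \left(-1089\right) = 37026$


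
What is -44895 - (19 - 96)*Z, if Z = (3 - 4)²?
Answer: -44818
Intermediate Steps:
Z = 1 (Z = (-1)² = 1)
-44895 - (19 - 96)*Z = -44895 - (19 - 96) = -44895 - (-77) = -44895 - 1*(-77) = -44895 + 77 = -44818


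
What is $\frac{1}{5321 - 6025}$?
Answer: $- \frac{1}{704} \approx -0.0014205$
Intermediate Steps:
$\frac{1}{5321 - 6025} = \frac{1}{-704} = - \frac{1}{704}$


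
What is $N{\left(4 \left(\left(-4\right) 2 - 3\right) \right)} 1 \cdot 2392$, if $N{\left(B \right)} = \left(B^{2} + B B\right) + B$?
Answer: $9156576$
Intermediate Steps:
$N{\left(B \right)} = B + 2 B^{2}$ ($N{\left(B \right)} = \left(B^{2} + B^{2}\right) + B = 2 B^{2} + B = B + 2 B^{2}$)
$N{\left(4 \left(\left(-4\right) 2 - 3\right) \right)} 1 \cdot 2392 = 4 \left(\left(-4\right) 2 - 3\right) \left(1 + 2 \cdot 4 \left(\left(-4\right) 2 - 3\right)\right) 1 \cdot 2392 = 4 \left(-8 - 3\right) \left(1 + 2 \cdot 4 \left(-8 - 3\right)\right) 1 \cdot 2392 = 4 \left(-11\right) \left(1 + 2 \cdot 4 \left(-11\right)\right) 1 \cdot 2392 = - 44 \left(1 + 2 \left(-44\right)\right) 1 \cdot 2392 = - 44 \left(1 - 88\right) 1 \cdot 2392 = \left(-44\right) \left(-87\right) 1 \cdot 2392 = 3828 \cdot 1 \cdot 2392 = 3828 \cdot 2392 = 9156576$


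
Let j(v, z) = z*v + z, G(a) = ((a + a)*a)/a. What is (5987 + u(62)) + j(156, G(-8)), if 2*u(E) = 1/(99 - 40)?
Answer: 410051/118 ≈ 3475.0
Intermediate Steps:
G(a) = 2*a (G(a) = ((2*a)*a)/a = (2*a²)/a = 2*a)
j(v, z) = z + v*z (j(v, z) = v*z + z = z + v*z)
u(E) = 1/118 (u(E) = 1/(2*(99 - 40)) = (½)/59 = (½)*(1/59) = 1/118)
(5987 + u(62)) + j(156, G(-8)) = (5987 + 1/118) + (2*(-8))*(1 + 156) = 706467/118 - 16*157 = 706467/118 - 2512 = 410051/118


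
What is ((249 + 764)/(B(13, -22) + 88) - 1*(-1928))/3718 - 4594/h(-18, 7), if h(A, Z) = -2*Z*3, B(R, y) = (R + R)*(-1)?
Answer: 3720467/33852 ≈ 109.90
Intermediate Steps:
B(R, y) = -2*R (B(R, y) = (2*R)*(-1) = -2*R)
h(A, Z) = -6*Z
((249 + 764)/(B(13, -22) + 88) - 1*(-1928))/3718 - 4594/h(-18, 7) = ((249 + 764)/(-2*13 + 88) - 1*(-1928))/3718 - 4594/((-6*7)) = (1013/(-26 + 88) + 1928)*(1/3718) - 4594/(-42) = (1013/62 + 1928)*(1/3718) - 4594*(-1/42) = (1013*(1/62) + 1928)*(1/3718) + 2297/21 = (1013/62 + 1928)*(1/3718) + 2297/21 = (120549/62)*(1/3718) + 2297/21 = 843/1612 + 2297/21 = 3720467/33852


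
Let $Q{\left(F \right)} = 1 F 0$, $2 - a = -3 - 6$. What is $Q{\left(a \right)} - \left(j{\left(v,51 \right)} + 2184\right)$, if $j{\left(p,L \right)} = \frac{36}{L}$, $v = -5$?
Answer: $- \frac{37140}{17} \approx -2184.7$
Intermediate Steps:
$a = 11$ ($a = 2 - \left(-3 - 6\right) = 2 - -9 = 2 + 9 = 11$)
$Q{\left(F \right)} = 0$ ($Q{\left(F \right)} = F 0 = 0$)
$Q{\left(a \right)} - \left(j{\left(v,51 \right)} + 2184\right) = 0 - \left(\frac{36}{51} + 2184\right) = 0 - \left(36 \cdot \frac{1}{51} + 2184\right) = 0 - \left(\frac{12}{17} + 2184\right) = 0 - \frac{37140}{17} = - \frac{37140}{17}$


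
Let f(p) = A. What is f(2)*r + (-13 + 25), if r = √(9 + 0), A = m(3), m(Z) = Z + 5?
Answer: 36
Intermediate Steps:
m(Z) = 5 + Z
A = 8 (A = 5 + 3 = 8)
f(p) = 8
r = 3 (r = √9 = 3)
f(2)*r + (-13 + 25) = 8*3 + (-13 + 25) = 24 + 12 = 36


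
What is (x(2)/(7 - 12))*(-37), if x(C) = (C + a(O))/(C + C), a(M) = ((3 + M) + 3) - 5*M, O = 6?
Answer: -148/5 ≈ -29.600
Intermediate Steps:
a(M) = 6 - 4*M (a(M) = (6 + M) - 5*M = 6 - 4*M)
x(C) = (-18 + C)/(2*C) (x(C) = (C + (6 - 4*6))/(C + C) = (C + (6 - 24))/((2*C)) = (C - 18)*(1/(2*C)) = (-18 + C)*(1/(2*C)) = (-18 + C)/(2*C))
(x(2)/(7 - 12))*(-37) = (((½)*(-18 + 2)/2)/(7 - 12))*(-37) = (((½)*(½)*(-16))/(-5))*(-37) = -4*(-⅕)*(-37) = (⅘)*(-37) = -148/5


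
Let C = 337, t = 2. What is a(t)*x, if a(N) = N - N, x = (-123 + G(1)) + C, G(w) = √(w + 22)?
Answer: 0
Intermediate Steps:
G(w) = √(22 + w)
x = 214 + √23 (x = (-123 + √(22 + 1)) + 337 = (-123 + √23) + 337 = 214 + √23 ≈ 218.80)
a(N) = 0
a(t)*x = 0*(214 + √23) = 0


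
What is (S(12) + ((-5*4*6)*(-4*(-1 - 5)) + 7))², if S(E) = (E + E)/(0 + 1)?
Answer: 8116801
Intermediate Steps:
S(E) = 2*E (S(E) = (2*E)/1 = (2*E)*1 = 2*E)
(S(12) + ((-5*4*6)*(-4*(-1 - 5)) + 7))² = (2*12 + ((-5*4*6)*(-4*(-1 - 5)) + 7))² = (24 + ((-20*6)*(-4*(-6)) + 7))² = (24 + (-120*24 + 7))² = (24 + (-2880 + 7))² = (24 - 2873)² = (-2849)² = 8116801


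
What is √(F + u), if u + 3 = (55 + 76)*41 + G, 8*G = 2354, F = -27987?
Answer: I*√89299/2 ≈ 149.41*I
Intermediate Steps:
G = 1177/4 (G = (⅛)*2354 = 1177/4 ≈ 294.25)
u = 22649/4 (u = -3 + ((55 + 76)*41 + 1177/4) = -3 + (131*41 + 1177/4) = -3 + (5371 + 1177/4) = -3 + 22661/4 = 22649/4 ≈ 5662.3)
√(F + u) = √(-27987 + 22649/4) = √(-89299/4) = I*√89299/2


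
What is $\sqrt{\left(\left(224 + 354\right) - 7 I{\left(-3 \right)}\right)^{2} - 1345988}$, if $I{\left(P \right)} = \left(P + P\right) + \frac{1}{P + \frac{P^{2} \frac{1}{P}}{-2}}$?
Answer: $\frac{4 i \sqrt{537626}}{3} \approx 977.64 i$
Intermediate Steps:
$I{\left(P \right)} = 2 P + \frac{2}{P}$ ($I{\left(P \right)} = 2 P + \frac{1}{P + P \left(- \frac{1}{2}\right)} = 2 P + \frac{1}{P - \frac{P}{2}} = 2 P + \frac{1}{\frac{1}{2} P} = 2 P + \frac{2}{P}$)
$\sqrt{\left(\left(224 + 354\right) - 7 I{\left(-3 \right)}\right)^{2} - 1345988} = \sqrt{\left(\left(224 + 354\right) - 7 \left(2 \left(-3\right) + \frac{2}{-3}\right)\right)^{2} - 1345988} = \sqrt{\left(578 - 7 \left(-6 + 2 \left(- \frac{1}{3}\right)\right)\right)^{2} - 1345988} = \sqrt{\left(578 - 7 \left(-6 - \frac{2}{3}\right)\right)^{2} - 1345988} = \sqrt{\left(578 - - \frac{140}{3}\right)^{2} - 1345988} = \sqrt{\left(578 + \frac{140}{3}\right)^{2} - 1345988} = \sqrt{\left(\frac{1874}{3}\right)^{2} - 1345988} = \sqrt{\frac{3511876}{9} - 1345988} = \sqrt{- \frac{8602016}{9}} = \frac{4 i \sqrt{537626}}{3}$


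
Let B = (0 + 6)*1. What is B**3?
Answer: 216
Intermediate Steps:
B = 6 (B = 6*1 = 6)
B**3 = 6**3 = 216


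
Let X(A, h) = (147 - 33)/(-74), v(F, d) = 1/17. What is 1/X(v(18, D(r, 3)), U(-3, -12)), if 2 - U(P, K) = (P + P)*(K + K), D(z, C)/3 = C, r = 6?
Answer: -37/57 ≈ -0.64912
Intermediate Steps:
D(z, C) = 3*C
v(F, d) = 1/17 (v(F, d) = 1*(1/17) = 1/17)
U(P, K) = 2 - 4*K*P (U(P, K) = 2 - (P + P)*(K + K) = 2 - 2*P*2*K = 2 - 4*K*P)
X(A, h) = -57/37 (X(A, h) = 114*(-1/74) = -57/37)
1/X(v(18, D(r, 3)), U(-3, -12)) = 1/(-57/37) = -37/57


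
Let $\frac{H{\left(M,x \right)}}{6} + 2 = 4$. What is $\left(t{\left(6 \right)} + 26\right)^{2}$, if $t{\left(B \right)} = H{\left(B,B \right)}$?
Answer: $1444$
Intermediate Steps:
$H{\left(M,x \right)} = 12$ ($H{\left(M,x \right)} = -12 + 6 \cdot 4 = -12 + 24 = 12$)
$t{\left(B \right)} = 12$
$\left(t{\left(6 \right)} + 26\right)^{2} = \left(12 + 26\right)^{2} = 38^{2} = 1444$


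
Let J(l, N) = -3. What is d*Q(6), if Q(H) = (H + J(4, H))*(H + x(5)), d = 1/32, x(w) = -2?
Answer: 3/8 ≈ 0.37500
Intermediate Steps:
d = 1/32 ≈ 0.031250
Q(H) = (-3 + H)*(-2 + H) (Q(H) = (H - 3)*(H - 2) = (-3 + H)*(-2 + H))
d*Q(6) = (6 + 6² - 5*6)/32 = (6 + 36 - 30)/32 = (1/32)*12 = 3/8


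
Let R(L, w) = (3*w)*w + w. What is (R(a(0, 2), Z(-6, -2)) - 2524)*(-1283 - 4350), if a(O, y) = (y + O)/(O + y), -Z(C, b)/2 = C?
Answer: 11716640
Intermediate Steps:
Z(C, b) = -2*C
a(O, y) = 1 (a(O, y) = (O + y)/(O + y) = 1)
R(L, w) = w + 3*w² (R(L, w) = 3*w² + w = w + 3*w²)
(R(a(0, 2), Z(-6, -2)) - 2524)*(-1283 - 4350) = ((-2*(-6))*(1 + 3*(-2*(-6))) - 2524)*(-1283 - 4350) = (12*(1 + 3*12) - 2524)*(-5633) = (12*(1 + 36) - 2524)*(-5633) = (12*37 - 2524)*(-5633) = (444 - 2524)*(-5633) = -2080*(-5633) = 11716640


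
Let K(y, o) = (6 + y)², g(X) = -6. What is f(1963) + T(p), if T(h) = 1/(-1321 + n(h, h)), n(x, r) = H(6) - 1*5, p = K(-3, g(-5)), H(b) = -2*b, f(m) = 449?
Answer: 600761/1338 ≈ 449.00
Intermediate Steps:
p = 9 (p = (6 - 3)² = 3² = 9)
n(x, r) = -17 (n(x, r) = -2*6 - 1*5 = -12 - 5 = -17)
T(h) = -1/1338 (T(h) = 1/(-1321 - 17) = 1/(-1338) = -1/1338)
f(1963) + T(p) = 449 - 1/1338 = 600761/1338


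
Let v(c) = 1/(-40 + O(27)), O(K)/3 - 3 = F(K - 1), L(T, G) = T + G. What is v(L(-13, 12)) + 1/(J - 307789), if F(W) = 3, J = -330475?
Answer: -29013/638264 ≈ -0.045456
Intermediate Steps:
L(T, G) = G + T
O(K) = 18 (O(K) = 9 + 3*3 = 9 + 9 = 18)
v(c) = -1/22 (v(c) = 1/(-40 + 18) = 1/(-22) = -1/22)
v(L(-13, 12)) + 1/(J - 307789) = -1/22 + 1/(-330475 - 307789) = -1/22 + 1/(-638264) = -1/22 - 1/638264 = -29013/638264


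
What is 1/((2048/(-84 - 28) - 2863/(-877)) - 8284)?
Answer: -6139/50947691 ≈ -0.00012050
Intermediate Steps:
1/((2048/(-84 - 28) - 2863/(-877)) - 8284) = 1/((2048/(-112) - 2863*(-1/877)) - 8284) = 1/((2048*(-1/112) + 2863/877) - 8284) = 1/((-128/7 + 2863/877) - 8284) = 1/(-92215/6139 - 8284) = 1/(-50947691/6139) = -6139/50947691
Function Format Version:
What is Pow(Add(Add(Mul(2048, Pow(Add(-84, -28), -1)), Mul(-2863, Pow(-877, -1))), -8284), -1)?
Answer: Rational(-6139, 50947691) ≈ -0.00012050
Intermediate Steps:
Pow(Add(Add(Mul(2048, Pow(Add(-84, -28), -1)), Mul(-2863, Pow(-877, -1))), -8284), -1) = Pow(Add(Add(Mul(2048, Pow(-112, -1)), Mul(-2863, Rational(-1, 877))), -8284), -1) = Pow(Add(Add(Mul(2048, Rational(-1, 112)), Rational(2863, 877)), -8284), -1) = Pow(Add(Add(Rational(-128, 7), Rational(2863, 877)), -8284), -1) = Pow(Add(Rational(-92215, 6139), -8284), -1) = Pow(Rational(-50947691, 6139), -1) = Rational(-6139, 50947691)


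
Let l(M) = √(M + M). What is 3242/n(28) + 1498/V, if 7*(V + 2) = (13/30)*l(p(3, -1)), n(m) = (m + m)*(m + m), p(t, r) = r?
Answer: (-492580620*I + 21073*√2)/(1568*(13*√2 + 420*I)) ≈ -746.53 - 32.724*I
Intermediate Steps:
l(M) = √2*√M (l(M) = √(2*M) = √2*√M)
n(m) = 4*m² (n(m) = (2*m)*(2*m) = 4*m²)
V = -2 + 13*I*√2/210 (V = -2 + ((13/30)*(√2*√(-1)))/7 = -2 + ((13*(1/30))*(√2*I))/7 = -2 + (13*(I*√2)/30)/7 = -2 + (13*I*√2/30)/7 = -2 + 13*I*√2/210 ≈ -2.0 + 0.087547*I)
3242/n(28) + 1498/V = 3242/((4*28²)) + 1498/(-2 + 13*I*√2/210) = 3242/((4*784)) + 1498/(-2 + 13*I*√2/210) = 3242/3136 + 1498/(-2 + 13*I*√2/210) = 3242*(1/3136) + 1498/(-2 + 13*I*√2/210) = 1621/1568 + 1498/(-2 + 13*I*√2/210)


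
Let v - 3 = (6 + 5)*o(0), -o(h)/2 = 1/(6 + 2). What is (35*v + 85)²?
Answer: 140625/16 ≈ 8789.1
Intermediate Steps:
o(h) = -¼ (o(h) = -2/(6 + 2) = -2/8 = -2*⅛ = -¼)
v = ¼ (v = 3 + (6 + 5)*(-¼) = 3 + 11*(-¼) = 3 - 11/4 = ¼ ≈ 0.25000)
(35*v + 85)² = (35*(¼) + 85)² = (35/4 + 85)² = (375/4)² = 140625/16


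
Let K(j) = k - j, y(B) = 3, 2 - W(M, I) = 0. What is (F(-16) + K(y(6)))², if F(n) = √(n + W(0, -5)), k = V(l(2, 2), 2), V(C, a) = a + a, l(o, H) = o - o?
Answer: (1 + I*√14)² ≈ -13.0 + 7.4833*I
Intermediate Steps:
l(o, H) = 0
W(M, I) = 2 (W(M, I) = 2 - 1*0 = 2 + 0 = 2)
V(C, a) = 2*a
k = 4 (k = 2*2 = 4)
K(j) = 4 - j
F(n) = √(2 + n) (F(n) = √(n + 2) = √(2 + n))
(F(-16) + K(y(6)))² = (√(2 - 16) + (4 - 1*3))² = (√(-14) + (4 - 3))² = (I*√14 + 1)² = (1 + I*√14)²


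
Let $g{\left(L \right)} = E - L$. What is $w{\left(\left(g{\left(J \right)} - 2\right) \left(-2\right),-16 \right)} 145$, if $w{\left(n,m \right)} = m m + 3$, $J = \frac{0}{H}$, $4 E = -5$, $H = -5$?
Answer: $37555$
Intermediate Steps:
$E = - \frac{5}{4}$ ($E = \frac{1}{4} \left(-5\right) = - \frac{5}{4} \approx -1.25$)
$J = 0$ ($J = \frac{0}{-5} = 0 \left(- \frac{1}{5}\right) = 0$)
$g{\left(L \right)} = - \frac{5}{4} - L$
$w{\left(n,m \right)} = 3 + m^{2}$ ($w{\left(n,m \right)} = m^{2} + 3 = 3 + m^{2}$)
$w{\left(\left(g{\left(J \right)} - 2\right) \left(-2\right),-16 \right)} 145 = \left(3 + \left(-16\right)^{2}\right) 145 = \left(3 + 256\right) 145 = 259 \cdot 145 = 37555$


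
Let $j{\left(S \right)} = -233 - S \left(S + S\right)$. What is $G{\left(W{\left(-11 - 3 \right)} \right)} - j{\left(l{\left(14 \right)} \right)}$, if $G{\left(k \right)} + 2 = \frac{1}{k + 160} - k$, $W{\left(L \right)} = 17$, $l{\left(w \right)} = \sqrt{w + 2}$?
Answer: $\frac{43543}{177} \approx 246.01$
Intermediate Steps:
$l{\left(w \right)} = \sqrt{2 + w}$
$G{\left(k \right)} = -2 + \frac{1}{160 + k} - k$ ($G{\left(k \right)} = -2 - \left(k - \frac{1}{k + 160}\right) = -2 - \left(k - \frac{1}{160 + k}\right) = -2 + \frac{1}{160 + k} - k$)
$j{\left(S \right)} = -233 - 2 S^{2}$ ($j{\left(S \right)} = -233 - S 2 S = -233 - 2 S^{2}$)
$G{\left(W{\left(-11 - 3 \right)} \right)} - j{\left(l{\left(14 \right)} \right)} = \frac{-319 - 17^{2} - 2754}{160 + 17} - \left(-233 - 2 \left(\sqrt{2 + 14}\right)^{2}\right) = \frac{-319 - 289 - 2754}{177} - \left(-233 - 2 \left(\sqrt{16}\right)^{2}\right) = \frac{-319 - 289 - 2754}{177} - \left(-233 - 2 \cdot 4^{2}\right) = \frac{1}{177} \left(-3362\right) - \left(-233 - 32\right) = - \frac{3362}{177} - \left(-233 - 32\right) = - \frac{3362}{177} - -265 = - \frac{3362}{177} + 265 = \frac{43543}{177}$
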